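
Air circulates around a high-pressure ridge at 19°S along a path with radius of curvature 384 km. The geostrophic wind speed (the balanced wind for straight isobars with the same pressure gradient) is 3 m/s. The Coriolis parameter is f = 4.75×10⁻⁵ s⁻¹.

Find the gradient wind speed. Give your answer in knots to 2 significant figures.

7.4 knots

Around a high, pressure-gradient force acts outward with centrifugal, so Coriolis balances both:
fV = (1/ρ)|∂P/∂n| + V²/R  →  V² − fR·V + fR·V_g = 0
With fR = 4.75×10⁻⁵ × 384×10³ m = 18.2 m/s:
V = [fR − √((fR)² − 4 fR V_g)]/2 = [18.2 − √(18.2² − 4×18.2×3)]/2 = 3.79 m/s
Supergeostrophic (V > V_g = 3 m/s), as expected around a high.
Converting: 3.79 m/s × 1.944 = 7.4 knots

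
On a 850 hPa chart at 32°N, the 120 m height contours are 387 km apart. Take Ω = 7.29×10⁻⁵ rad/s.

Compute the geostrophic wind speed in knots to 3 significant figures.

Coriolis parameter at 32°N:
f = 2Ω sin φ = 2 × 7.29×10⁻⁵ × sin 32° = 7.73×10⁻⁵ s⁻¹
Height gradient: |∂Z/∂n| = 120 m / 387000 m = 3.10×10⁻⁴
On a pressure surface, geostrophic balance gives V_g = (g/f)|∂Z/∂n|:
V_g = 9.81 × 3.10×10⁻⁴ / 7.73×10⁻⁵ = 39.4 m/s
Converting: 39.4 m/s × 1.944 = 76.5 knots

76.5 knots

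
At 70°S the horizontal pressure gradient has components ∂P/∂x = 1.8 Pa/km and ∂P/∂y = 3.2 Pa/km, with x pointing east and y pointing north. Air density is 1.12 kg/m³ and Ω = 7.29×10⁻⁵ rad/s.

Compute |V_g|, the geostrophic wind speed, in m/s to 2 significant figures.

Coriolis parameter at 70°S:
f = 2Ω sin φ = 2 × 7.29×10⁻⁵ × sin 70° = 1.37×10⁻⁴ s⁻¹
In the Southern Hemisphere f is negative: f = −1.37×10⁻⁴ s⁻¹.
Component geostrophic relations (x east, y north):
u_g = −(1/(fρ)) ∂P/∂y,  v_g = (1/(fρ)) ∂P/∂x
u_g = −(3.2×10⁻³)/(−1.37×10⁻⁴ × 1.12) = 20.9 m/s;  v_g = (1.8×10⁻³)/(−1.37×10⁻⁴ × 1.12) = −11.7 m/s
|V_g| = √(u_g² + v_g²) = 23.9 m/s

24 m/s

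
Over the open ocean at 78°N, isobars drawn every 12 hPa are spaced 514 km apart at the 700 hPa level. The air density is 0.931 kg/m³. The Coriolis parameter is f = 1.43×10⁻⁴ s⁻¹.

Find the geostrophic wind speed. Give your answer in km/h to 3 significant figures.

63.1 km/h

Pressure gradient: |∂P/∂n| = 1200 Pa / 514000 m = 2.33×10⁻³ Pa/m
Geostrophic balance (pressure-gradient force = Coriolis force):
V_g = (1/(fρ)) |∂P/∂n| = 2.33×10⁻³ / (1.43×10⁻⁴ × 0.931) = 17.5 m/s
Converting: 17.5 m/s × 3.6 = 63.1 km/h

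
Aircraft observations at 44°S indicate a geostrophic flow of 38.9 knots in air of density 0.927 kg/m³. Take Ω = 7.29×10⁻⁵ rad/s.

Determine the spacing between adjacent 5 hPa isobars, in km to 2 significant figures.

Coriolis parameter at 44°S:
f = 2Ω sin φ = 2 × 7.29×10⁻⁵ × sin 44° = 1.01×10⁻⁴ s⁻¹
Wind speed in SI: 38.9 knots = 20.0 m/s
Geostrophic balance rearranged: |∂P/∂n| = f ρ V_g
|∂P/∂n| = 1.01×10⁻⁴ × 0.927 × 20.0 = 1.88×10⁻³ Pa/m
Isobar spacing: Δn = ΔP/|∂P/∂n| = 500 Pa / 1.88×10⁻³ Pa/m = 266118 m ≈ 270 km

270 km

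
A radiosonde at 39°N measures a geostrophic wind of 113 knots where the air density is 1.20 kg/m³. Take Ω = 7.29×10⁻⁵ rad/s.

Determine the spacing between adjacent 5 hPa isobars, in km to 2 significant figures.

Coriolis parameter at 39°N:
f = 2Ω sin φ = 2 × 7.29×10⁻⁵ × sin 39° = 9.18×10⁻⁵ s⁻¹
Wind speed in SI: 113 knots = 58.1 m/s
Geostrophic balance rearranged: |∂P/∂n| = f ρ V_g
|∂P/∂n| = 9.18×10⁻⁵ × 1.20 × 58.1 = 6.40×10⁻³ Pa/m
Isobar spacing: Δn = ΔP/|∂P/∂n| = 500 Pa / 6.40×10⁻³ Pa/m = 78117 m ≈ 78 km

78 km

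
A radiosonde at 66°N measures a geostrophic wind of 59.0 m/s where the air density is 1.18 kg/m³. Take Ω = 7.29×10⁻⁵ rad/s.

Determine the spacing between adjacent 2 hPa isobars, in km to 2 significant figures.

22 km

Coriolis parameter at 66°N:
f = 2Ω sin φ = 2 × 7.29×10⁻⁵ × sin 66° = 1.33×10⁻⁴ s⁻¹
Geostrophic balance rearranged: |∂P/∂n| = f ρ V_g
|∂P/∂n| = 1.33×10⁻⁴ × 1.18 × 59.0 = 9.27×10⁻³ Pa/m
Isobar spacing: Δn = ΔP/|∂P/∂n| = 200 Pa / 9.27×10⁻³ Pa/m = 21568 m ≈ 22 km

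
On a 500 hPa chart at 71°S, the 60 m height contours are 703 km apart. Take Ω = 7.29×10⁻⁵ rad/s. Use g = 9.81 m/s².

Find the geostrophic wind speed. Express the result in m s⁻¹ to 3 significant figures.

6.07 m s⁻¹

Coriolis parameter at 71°S:
f = 2Ω sin φ = 2 × 7.29×10⁻⁵ × sin 71° = 1.38×10⁻⁴ s⁻¹
Height gradient: |∂Z/∂n| = 60 m / 703000 m = 8.53×10⁻⁵
On a pressure surface, geostrophic balance gives V_g = (g/f)|∂Z/∂n|:
V_g = 9.81 × 8.53×10⁻⁵ / 1.38×10⁻⁴ = 6.07 m/s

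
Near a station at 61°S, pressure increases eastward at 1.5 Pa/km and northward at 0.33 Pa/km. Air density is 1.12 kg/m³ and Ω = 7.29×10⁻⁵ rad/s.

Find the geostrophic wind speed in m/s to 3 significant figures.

Coriolis parameter at 61°S:
f = 2Ω sin φ = 2 × 7.29×10⁻⁵ × sin 61° = 1.28×10⁻⁴ s⁻¹
In the Southern Hemisphere f is negative: f = −1.28×10⁻⁴ s⁻¹.
Component geostrophic relations (x east, y north):
u_g = −(1/(fρ)) ∂P/∂y,  v_g = (1/(fρ)) ∂P/∂x
u_g = −(0.33×10⁻³)/(−1.28×10⁻⁴ × 1.12) = 2.31 m/s;  v_g = (1.5×10⁻³)/(−1.28×10⁻⁴ × 1.12) = −10.5 m/s
|V_g| = √(u_g² + v_g²) = 10.8 m/s

10.8 m/s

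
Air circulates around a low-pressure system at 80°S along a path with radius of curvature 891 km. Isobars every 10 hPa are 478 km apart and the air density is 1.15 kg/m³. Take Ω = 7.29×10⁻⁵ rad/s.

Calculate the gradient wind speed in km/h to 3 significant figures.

Coriolis parameter at 80°S:
f = 2Ω sin φ = 2 × 7.29×10⁻⁵ × sin 80° = 1.44×10⁻⁴ s⁻¹
Pressure gradient: |∂P/∂n| = 1000 Pa / 478000 m = 2.09×10⁻³ Pa/m
Geostrophic speed: V_g = |∂P/∂n|/(fρ) = 2.09×10⁻³/(1.44×10⁻⁴ × 1.15) = 12.7 m/s
Around a low, centrifugal force acts outward with Coriolis, so pressure-gradient force balances both:
(1/ρ)|∂P/∂n| = fV + V²/R  →  V² + fR·V − fR·V_g = 0
With fR = 1.44×10⁻⁴ × 891×10³ m = 128 m/s:
V = [−fR + √((fR)² + 4 fR V_g)]/2 = [−128 + √(128² + 4×128×12.7)]/2 = 11.6 m/s
Subgeostrophic (V < V_g = 12.7 m/s), as expected around a low.
Converting: 11.6 m/s × 3.6 = 41.8 km/h

41.8 km/h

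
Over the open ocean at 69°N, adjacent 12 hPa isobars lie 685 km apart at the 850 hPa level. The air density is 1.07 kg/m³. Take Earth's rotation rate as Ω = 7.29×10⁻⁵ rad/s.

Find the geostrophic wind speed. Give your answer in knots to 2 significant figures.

Coriolis parameter at 69°N:
f = 2Ω sin φ = 2 × 7.29×10⁻⁵ × sin 69° = 1.36×10⁻⁴ s⁻¹
Pressure gradient: |∂P/∂n| = 1200 Pa / 685000 m = 1.75×10⁻³ Pa/m
Geostrophic balance (pressure-gradient force = Coriolis force):
V_g = (1/(fρ)) |∂P/∂n| = 1.75×10⁻³ / (1.36×10⁻⁴ × 1.07) = 12.0 m/s
Converting: 12.0 m/s × 1.944 = 23 knots

23 knots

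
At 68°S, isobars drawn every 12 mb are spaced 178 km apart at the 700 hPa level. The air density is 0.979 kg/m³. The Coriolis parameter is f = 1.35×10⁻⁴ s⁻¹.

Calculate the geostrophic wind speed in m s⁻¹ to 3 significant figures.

Pressure gradient: |∂P/∂n| = 1200 Pa / 178000 m = 6.74×10⁻³ Pa/m
Geostrophic balance (pressure-gradient force = Coriolis force):
V_g = (1/(fρ)) |∂P/∂n| = 6.74×10⁻³ / (1.35×10⁻⁴ × 0.979) = 51.0 m/s

51.0 m s⁻¹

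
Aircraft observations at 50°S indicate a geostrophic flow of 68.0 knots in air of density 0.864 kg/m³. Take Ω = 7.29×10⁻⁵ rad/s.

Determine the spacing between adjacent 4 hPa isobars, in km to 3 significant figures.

Coriolis parameter at 50°S:
f = 2Ω sin φ = 2 × 7.29×10⁻⁵ × sin 50° = 1.12×10⁻⁴ s⁻¹
Wind speed in SI: 68.0 knots = 35.0 m/s
Geostrophic balance rearranged: |∂P/∂n| = f ρ V_g
|∂P/∂n| = 1.12×10⁻⁴ × 0.864 × 35.0 = 3.38×10⁻³ Pa/m
Isobar spacing: Δn = ΔP/|∂P/∂n| = 400 Pa / 3.38×10⁻³ Pa/m = 118492 m ≈ 118 km

118 km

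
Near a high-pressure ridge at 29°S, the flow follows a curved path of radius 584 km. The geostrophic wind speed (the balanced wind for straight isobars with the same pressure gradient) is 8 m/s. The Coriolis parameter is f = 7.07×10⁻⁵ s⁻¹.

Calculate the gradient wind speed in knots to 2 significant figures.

21 knots

Around a high, pressure-gradient force acts outward with centrifugal, so Coriolis balances both:
fV = (1/ρ)|∂P/∂n| + V²/R  →  V² − fR·V + fR·V_g = 0
With fR = 7.07×10⁻⁵ × 584×10³ m = 41.3 m/s:
V = [fR − √((fR)² − 4 fR V_g)]/2 = [41.3 − √(41.3² − 4×41.3×8)]/2 = 10.9 m/s
Supergeostrophic (V > V_g = 8 m/s), as expected around a high.
Converting: 10.9 m/s × 1.944 = 21 knots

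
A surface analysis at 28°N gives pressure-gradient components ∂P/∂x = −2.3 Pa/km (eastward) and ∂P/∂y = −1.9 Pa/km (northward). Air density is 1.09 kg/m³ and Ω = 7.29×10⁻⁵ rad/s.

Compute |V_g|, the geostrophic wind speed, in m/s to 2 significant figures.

40 m/s

Coriolis parameter at 28°N:
f = 2Ω sin φ = 2 × 7.29×10⁻⁵ × sin 28° = 6.84×10⁻⁵ s⁻¹
Component geostrophic relations (x east, y north):
u_g = −(1/(fρ)) ∂P/∂y,  v_g = (1/(fρ)) ∂P/∂x
u_g = −(−1.9×10⁻³)/(6.84×10⁻⁵ × 1.09) = 25.5 m/s;  v_g = (−2.3×10⁻³)/(6.84×10⁻⁵ × 1.09) = −30.8 m/s
|V_g| = √(u_g² + v_g²) = 40.0 m/s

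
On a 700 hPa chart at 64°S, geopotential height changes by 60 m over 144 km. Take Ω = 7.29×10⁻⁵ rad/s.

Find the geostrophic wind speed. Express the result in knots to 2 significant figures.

61 knots

Coriolis parameter at 64°S:
f = 2Ω sin φ = 2 × 7.29×10⁻⁵ × sin 64° = 1.31×10⁻⁴ s⁻¹
Height gradient: |∂Z/∂n| = 60 m / 144000 m = 4.17×10⁻⁴
On a pressure surface, geostrophic balance gives V_g = (g/f)|∂Z/∂n|:
V_g = 9.81 × 4.17×10⁻⁴ / 1.31×10⁻⁴ = 31.2 m/s
Converting: 31.2 m/s × 1.944 = 61 knots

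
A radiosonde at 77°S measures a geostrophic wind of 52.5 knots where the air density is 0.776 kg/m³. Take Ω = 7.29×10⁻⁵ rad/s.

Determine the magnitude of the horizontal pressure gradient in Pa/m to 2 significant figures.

3.0×10⁻³ Pa/m

Coriolis parameter at 77°S:
f = 2Ω sin φ = 2 × 7.29×10⁻⁵ × sin 77° = 1.42×10⁻⁴ s⁻¹
Wind speed in SI: 52.5 knots = 27.0 m/s
Geostrophic balance rearranged: |∂P/∂n| = f ρ V_g
|∂P/∂n| = 1.42×10⁻⁴ × 0.776 × 27.0 = 2.98×10⁻³ Pa/m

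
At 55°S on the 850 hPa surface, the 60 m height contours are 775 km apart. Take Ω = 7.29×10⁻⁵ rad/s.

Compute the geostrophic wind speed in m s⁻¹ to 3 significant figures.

6.36 m s⁻¹

Coriolis parameter at 55°S:
f = 2Ω sin φ = 2 × 7.29×10⁻⁵ × sin 55° = 1.19×10⁻⁴ s⁻¹
Height gradient: |∂Z/∂n| = 60 m / 775000 m = 7.74×10⁻⁵
On a pressure surface, geostrophic balance gives V_g = (g/f)|∂Z/∂n|:
V_g = 9.81 × 7.74×10⁻⁵ / 1.19×10⁻⁴ = 6.36 m/s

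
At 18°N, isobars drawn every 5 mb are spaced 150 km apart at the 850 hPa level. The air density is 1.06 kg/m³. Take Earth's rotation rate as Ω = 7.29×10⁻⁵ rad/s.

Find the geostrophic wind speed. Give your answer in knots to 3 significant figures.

Coriolis parameter at 18°N:
f = 2Ω sin φ = 2 × 7.29×10⁻⁵ × sin 18° = 4.51×10⁻⁵ s⁻¹
Pressure gradient: |∂P/∂n| = 500 Pa / 150000 m = 3.33×10⁻³ Pa/m
Geostrophic balance (pressure-gradient force = Coriolis force):
V_g = (1/(fρ)) |∂P/∂n| = 3.33×10⁻³ / (4.51×10⁻⁵ × 1.06) = 69.8 m/s
Converting: 69.8 m/s × 1.944 = 136 knots

136 knots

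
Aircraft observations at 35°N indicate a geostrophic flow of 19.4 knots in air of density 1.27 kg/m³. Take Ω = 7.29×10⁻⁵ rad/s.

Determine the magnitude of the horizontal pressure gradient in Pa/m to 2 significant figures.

Coriolis parameter at 35°N:
f = 2Ω sin φ = 2 × 7.29×10⁻⁵ × sin 35° = 8.36×10⁻⁵ s⁻¹
Wind speed in SI: 19.4 knots = 9.98 m/s
Geostrophic balance rearranged: |∂P/∂n| = f ρ V_g
|∂P/∂n| = 8.36×10⁻⁵ × 1.27 × 9.98 = 1.06×10⁻³ Pa/m

1.1×10⁻³ Pa/m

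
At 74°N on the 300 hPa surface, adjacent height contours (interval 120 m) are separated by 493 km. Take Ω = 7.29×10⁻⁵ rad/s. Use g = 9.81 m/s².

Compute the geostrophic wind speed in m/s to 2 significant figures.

17 m/s

Coriolis parameter at 74°N:
f = 2Ω sin φ = 2 × 7.29×10⁻⁵ × sin 74° = 1.40×10⁻⁴ s⁻¹
Height gradient: |∂Z/∂n| = 120 m / 493000 m = 2.43×10⁻⁴
On a pressure surface, geostrophic balance gives V_g = (g/f)|∂Z/∂n|:
V_g = 9.81 × 2.43×10⁻⁴ / 1.40×10⁻⁴ = 17.0 m/s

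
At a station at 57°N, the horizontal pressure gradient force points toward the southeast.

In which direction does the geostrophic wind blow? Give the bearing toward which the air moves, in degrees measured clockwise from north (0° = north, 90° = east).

225°

The pressure-gradient force points toward the southeast (bearing 135°).
Geostrophic balance: in the Northern Hemisphere the Coriolis force deflects motion to the right, so the geostrophic wind blows 90° to the right of the pressure-gradient force (low pressure on the left).
Rotating 135° by 90° clockwise gives 225° — the wind blows toward the southwest.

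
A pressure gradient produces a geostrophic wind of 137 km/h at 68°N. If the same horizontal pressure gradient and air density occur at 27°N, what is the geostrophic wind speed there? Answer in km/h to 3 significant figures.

With the same pressure gradient and density, V_g ∝ 1/f ∝ 1/sin φ.
V₂ = V₁ · sin φ₁ / sin φ₂ = 137 × sin 68° / sin 27°
V₂ = 137 × 0.9272/0.4540 = 280 km/h

280 km/h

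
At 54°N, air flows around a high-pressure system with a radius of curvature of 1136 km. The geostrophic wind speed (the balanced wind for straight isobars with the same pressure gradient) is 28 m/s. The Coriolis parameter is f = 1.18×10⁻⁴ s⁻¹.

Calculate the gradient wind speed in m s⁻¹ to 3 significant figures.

Around a high, pressure-gradient force acts outward with centrifugal, so Coriolis balances both:
fV = (1/ρ)|∂P/∂n| + V²/R  →  V² − fR·V + fR·V_g = 0
With fR = 1.18×10⁻⁴ × 1136×10³ m = 134 m/s:
V = [fR − √((fR)² − 4 fR V_g)]/2 = [134 − √(134² − 4×134×28)]/2 = 39.8 m/s
Supergeostrophic (V > V_g = 28 m/s), as expected around a high.

39.8 m s⁻¹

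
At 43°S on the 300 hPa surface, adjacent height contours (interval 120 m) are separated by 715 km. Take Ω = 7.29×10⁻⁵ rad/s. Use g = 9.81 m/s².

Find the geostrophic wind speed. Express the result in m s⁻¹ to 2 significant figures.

17 m s⁻¹

Coriolis parameter at 43°S:
f = 2Ω sin φ = 2 × 7.29×10⁻⁵ × sin 43° = 9.94×10⁻⁵ s⁻¹
Height gradient: |∂Z/∂n| = 120 m / 715000 m = 1.68×10⁻⁴
On a pressure surface, geostrophic balance gives V_g = (g/f)|∂Z/∂n|:
V_g = 9.81 × 1.68×10⁻⁴ / 9.94×10⁻⁵ = 16.6 m/s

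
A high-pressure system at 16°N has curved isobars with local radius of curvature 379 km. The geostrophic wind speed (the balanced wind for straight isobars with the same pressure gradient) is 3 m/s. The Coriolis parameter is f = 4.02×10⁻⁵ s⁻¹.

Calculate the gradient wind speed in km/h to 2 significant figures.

Around a high, pressure-gradient force acts outward with centrifugal, so Coriolis balances both:
fV = (1/ρ)|∂P/∂n| + V²/R  →  V² − fR·V + fR·V_g = 0
With fR = 4.02×10⁻⁵ × 379×10³ m = 15.2 m/s:
V = [fR − √((fR)² − 4 fR V_g)]/2 = [15.2 − √(15.2² − 4×15.2×3)]/2 = 4.11 m/s
Supergeostrophic (V > V_g = 3 m/s), as expected around a high.
Converting: 4.11 m/s × 3.6 = 15 km/h

15 km/h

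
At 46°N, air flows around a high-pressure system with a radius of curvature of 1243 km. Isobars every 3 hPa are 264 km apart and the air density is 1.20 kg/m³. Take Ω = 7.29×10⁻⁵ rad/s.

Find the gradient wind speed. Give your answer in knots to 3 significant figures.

Coriolis parameter at 46°N:
f = 2Ω sin φ = 2 × 7.29×10⁻⁵ × sin 46° = 1.05×10⁻⁴ s⁻¹
Pressure gradient: |∂P/∂n| = 300 Pa / 264000 m = 1.14×10⁻³ Pa/m
Geostrophic speed: V_g = |∂P/∂n|/(fρ) = 1.14×10⁻³/(1.05×10⁻⁴ × 1.20) = 9.03 m/s
Around a high, pressure-gradient force acts outward with centrifugal, so Coriolis balances both:
fV = (1/ρ)|∂P/∂n| + V²/R  →  V² − fR·V + fR·V_g = 0
With fR = 1.05×10⁻⁴ × 1243×10³ m = 130 m/s:
V = [fR − √((fR)² − 4 fR V_g)]/2 = [130 − √(130² − 4×130×9.03)]/2 = 9.76 m/s
Supergeostrophic (V > V_g = 9.03 m/s), as expected around a high.
Converting: 9.76 m/s × 1.944 = 19.0 knots

19.0 knots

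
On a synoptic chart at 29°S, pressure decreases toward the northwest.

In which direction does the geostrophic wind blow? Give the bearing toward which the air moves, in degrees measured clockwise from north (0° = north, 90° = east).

225°

The pressure-gradient force points toward the northwest (bearing 315°).
Geostrophic balance: in the Southern Hemisphere the Coriolis force deflects motion to the left, so the geostrophic wind blows 90° to the left of the pressure-gradient force (low pressure on the right).
Rotating 315° by 90° counterclockwise gives 225° — the wind blows toward the southwest.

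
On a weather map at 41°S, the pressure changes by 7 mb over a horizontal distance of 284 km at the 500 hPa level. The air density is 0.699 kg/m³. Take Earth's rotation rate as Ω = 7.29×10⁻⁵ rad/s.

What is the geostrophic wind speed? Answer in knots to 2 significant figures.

Coriolis parameter at 41°S:
f = 2Ω sin φ = 2 × 7.29×10⁻⁵ × sin 41° = 9.57×10⁻⁵ s⁻¹
Pressure gradient: |∂P/∂n| = 700 Pa / 284000 m = 2.46×10⁻³ Pa/m
Geostrophic balance (pressure-gradient force = Coriolis force):
V_g = (1/(fρ)) |∂P/∂n| = 2.46×10⁻³ / (9.57×10⁻⁵ × 0.699) = 36.9 m/s
Converting: 36.9 m/s × 1.944 = 72 knots

72 knots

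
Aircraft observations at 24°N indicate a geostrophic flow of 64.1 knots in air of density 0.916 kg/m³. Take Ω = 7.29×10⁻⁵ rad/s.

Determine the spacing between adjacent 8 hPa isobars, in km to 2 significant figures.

450 km

Coriolis parameter at 24°N:
f = 2Ω sin φ = 2 × 7.29×10⁻⁵ × sin 24° = 5.93×10⁻⁵ s⁻¹
Wind speed in SI: 64.1 knots = 33.0 m/s
Geostrophic balance rearranged: |∂P/∂n| = f ρ V_g
|∂P/∂n| = 5.93×10⁻⁵ × 0.916 × 33.0 = 1.79×10⁻³ Pa/m
Isobar spacing: Δn = ΔP/|∂P/∂n| = 800 Pa / 1.79×10⁻³ Pa/m = 446609 m ≈ 450 km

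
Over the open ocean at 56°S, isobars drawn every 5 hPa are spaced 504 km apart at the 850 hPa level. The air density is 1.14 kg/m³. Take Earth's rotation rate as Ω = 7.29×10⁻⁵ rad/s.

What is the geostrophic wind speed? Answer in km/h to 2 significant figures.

26 km/h

Coriolis parameter at 56°S:
f = 2Ω sin φ = 2 × 7.29×10⁻⁵ × sin 56° = 1.21×10⁻⁴ s⁻¹
Pressure gradient: |∂P/∂n| = 500 Pa / 504000 m = 9.92×10⁻⁴ Pa/m
Geostrophic balance (pressure-gradient force = Coriolis force):
V_g = (1/(fρ)) |∂P/∂n| = 9.92×10⁻⁴ / (1.21×10⁻⁴ × 1.14) = 7.20 m/s
Converting: 7.20 m/s × 3.6 = 26 km/h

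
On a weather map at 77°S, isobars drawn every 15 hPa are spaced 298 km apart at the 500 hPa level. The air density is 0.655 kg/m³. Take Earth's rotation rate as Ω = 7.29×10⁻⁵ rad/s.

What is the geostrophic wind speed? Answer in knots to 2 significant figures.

110 knots

Coriolis parameter at 77°S:
f = 2Ω sin φ = 2 × 7.29×10⁻⁵ × sin 77° = 1.42×10⁻⁴ s⁻¹
Pressure gradient: |∂P/∂n| = 1500 Pa / 298000 m = 5.03×10⁻³ Pa/m
Geostrophic balance (pressure-gradient force = Coriolis force):
V_g = (1/(fρ)) |∂P/∂n| = 5.03×10⁻³ / (1.42×10⁻⁴ × 0.655) = 54.1 m/s
Converting: 54.1 m/s × 1.944 = 110 knots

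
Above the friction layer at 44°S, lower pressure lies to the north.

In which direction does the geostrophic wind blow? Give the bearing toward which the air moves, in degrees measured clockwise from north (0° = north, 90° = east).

270°

The pressure-gradient force points toward the north (bearing 000°).
Geostrophic balance: in the Southern Hemisphere the Coriolis force deflects motion to the left, so the geostrophic wind blows 90° to the left of the pressure-gradient force (low pressure on the right).
Rotating 000° by 90° counterclockwise gives 270° — the wind blows toward the west.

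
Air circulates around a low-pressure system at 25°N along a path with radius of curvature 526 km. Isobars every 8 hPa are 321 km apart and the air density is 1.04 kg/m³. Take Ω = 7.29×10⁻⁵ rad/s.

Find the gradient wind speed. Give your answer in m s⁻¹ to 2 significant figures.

Coriolis parameter at 25°N:
f = 2Ω sin φ = 2 × 7.29×10⁻⁵ × sin 25° = 6.16×10⁻⁵ s⁻¹
Pressure gradient: |∂P/∂n| = 800 Pa / 321000 m = 2.49×10⁻³ Pa/m
Geostrophic speed: V_g = |∂P/∂n|/(fρ) = 2.49×10⁻³/(6.16×10⁻⁵ × 1.04) = 38.9 m/s
Around a low, centrifugal force acts outward with Coriolis, so pressure-gradient force balances both:
(1/ρ)|∂P/∂n| = fV + V²/R  →  V² + fR·V − fR·V_g = 0
With fR = 6.16×10⁻⁵ × 526×10³ m = 32.4 m/s:
V = [−fR + √((fR)² + 4 fR V_g)]/2 = [−32.4 + √(32.4² + 4×32.4×38.9)]/2 = 22.8 m/s
Subgeostrophic (V < V_g = 38.9 m/s), as expected around a low.

23 m s⁻¹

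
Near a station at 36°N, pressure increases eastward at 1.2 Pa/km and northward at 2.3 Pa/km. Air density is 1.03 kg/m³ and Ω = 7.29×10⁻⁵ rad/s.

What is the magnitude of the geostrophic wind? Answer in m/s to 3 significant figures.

29.4 m/s

Coriolis parameter at 36°N:
f = 2Ω sin φ = 2 × 7.29×10⁻⁵ × sin 36° = 8.57×10⁻⁵ s⁻¹
Component geostrophic relations (x east, y north):
u_g = −(1/(fρ)) ∂P/∂y,  v_g = (1/(fρ)) ∂P/∂x
u_g = −(2.3×10⁻³)/(8.57×10⁻⁵ × 1.03) = −26.1 m/s;  v_g = (1.2×10⁻³)/(8.57×10⁻⁵ × 1.03) = 13.6 m/s
|V_g| = √(u_g² + v_g²) = 29.4 m/s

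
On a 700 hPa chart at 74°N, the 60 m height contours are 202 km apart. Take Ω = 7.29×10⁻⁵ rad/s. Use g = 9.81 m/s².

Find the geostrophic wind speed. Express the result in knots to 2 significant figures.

40 knots

Coriolis parameter at 74°N:
f = 2Ω sin φ = 2 × 7.29×10⁻⁵ × sin 74° = 1.40×10⁻⁴ s⁻¹
Height gradient: |∂Z/∂n| = 60 m / 202000 m = 2.97×10⁻⁴
On a pressure surface, geostrophic balance gives V_g = (g/f)|∂Z/∂n|:
V_g = 9.81 × 2.97×10⁻⁴ / 1.40×10⁻⁴ = 20.8 m/s
Converting: 20.8 m/s × 1.944 = 40 knots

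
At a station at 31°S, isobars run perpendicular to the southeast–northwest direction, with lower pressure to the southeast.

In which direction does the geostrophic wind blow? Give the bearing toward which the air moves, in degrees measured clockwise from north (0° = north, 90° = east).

045°

The pressure-gradient force points toward the southeast (bearing 135°).
Geostrophic balance: in the Southern Hemisphere the Coriolis force deflects motion to the left, so the geostrophic wind blows 90° to the left of the pressure-gradient force (low pressure on the right).
Rotating 135° by 90° counterclockwise gives 045° — the wind blows toward the northeast.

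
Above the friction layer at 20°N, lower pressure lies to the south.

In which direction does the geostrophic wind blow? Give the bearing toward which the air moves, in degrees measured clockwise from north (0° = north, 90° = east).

270°

The pressure-gradient force points toward the south (bearing 180°).
Geostrophic balance: in the Northern Hemisphere the Coriolis force deflects motion to the right, so the geostrophic wind blows 90° to the right of the pressure-gradient force (low pressure on the left).
Rotating 180° by 90° clockwise gives 270° — the wind blows toward the west.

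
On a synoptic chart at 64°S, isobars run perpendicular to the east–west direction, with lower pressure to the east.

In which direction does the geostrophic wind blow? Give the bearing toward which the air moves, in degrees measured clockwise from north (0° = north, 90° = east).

000°

The pressure-gradient force points toward the east (bearing 090°).
Geostrophic balance: in the Southern Hemisphere the Coriolis force deflects motion to the left, so the geostrophic wind blows 90° to the left of the pressure-gradient force (low pressure on the right).
Rotating 090° by 90° counterclockwise gives 000° — the wind blows toward the north.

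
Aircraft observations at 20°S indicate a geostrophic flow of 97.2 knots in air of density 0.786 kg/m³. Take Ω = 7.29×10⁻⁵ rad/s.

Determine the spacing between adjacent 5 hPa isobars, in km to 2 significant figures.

260 km

Coriolis parameter at 20°S:
f = 2Ω sin φ = 2 × 7.29×10⁻⁵ × sin 20° = 4.99×10⁻⁵ s⁻¹
Wind speed in SI: 97.2 knots = 50.0 m/s
Geostrophic balance rearranged: |∂P/∂n| = f ρ V_g
|∂P/∂n| = 4.99×10⁻⁵ × 0.786 × 50.0 = 1.96×10⁻³ Pa/m
Isobar spacing: Δn = ΔP/|∂P/∂n| = 500 Pa / 1.96×10⁻³ Pa/m = 255114 m ≈ 260 km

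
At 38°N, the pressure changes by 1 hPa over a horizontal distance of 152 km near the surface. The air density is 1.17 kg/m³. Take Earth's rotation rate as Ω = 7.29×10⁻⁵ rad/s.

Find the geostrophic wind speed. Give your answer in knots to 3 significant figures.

12.2 knots

Coriolis parameter at 38°N:
f = 2Ω sin φ = 2 × 7.29×10⁻⁵ × sin 38° = 8.98×10⁻⁵ s⁻¹
Pressure gradient: |∂P/∂n| = 100 Pa / 152000 m = 6.58×10⁻⁴ Pa/m
Geostrophic balance (pressure-gradient force = Coriolis force):
V_g = (1/(fρ)) |∂P/∂n| = 6.58×10⁻⁴ / (8.98×10⁻⁵ × 1.17) = 6.26 m/s
Converting: 6.26 m/s × 1.944 = 12.2 knots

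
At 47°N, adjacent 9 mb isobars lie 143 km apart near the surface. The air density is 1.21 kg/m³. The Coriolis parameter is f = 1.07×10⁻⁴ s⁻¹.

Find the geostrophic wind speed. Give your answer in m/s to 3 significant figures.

48.6 m/s

Pressure gradient: |∂P/∂n| = 900 Pa / 143000 m = 6.29×10⁻³ Pa/m
Geostrophic balance (pressure-gradient force = Coriolis force):
V_g = (1/(fρ)) |∂P/∂n| = 6.29×10⁻³ / (1.07×10⁻⁴ × 1.21) = 48.6 m/s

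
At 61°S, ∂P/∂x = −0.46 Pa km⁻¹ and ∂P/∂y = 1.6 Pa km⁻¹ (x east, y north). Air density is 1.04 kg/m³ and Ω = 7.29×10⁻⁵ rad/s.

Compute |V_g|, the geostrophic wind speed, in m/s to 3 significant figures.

12.6 m/s

Coriolis parameter at 61°S:
f = 2Ω sin φ = 2 × 7.29×10⁻⁵ × sin 61° = 1.28×10⁻⁴ s⁻¹
In the Southern Hemisphere f is negative: f = −1.28×10⁻⁴ s⁻¹.
Component geostrophic relations (x east, y north):
u_g = −(1/(fρ)) ∂P/∂y,  v_g = (1/(fρ)) ∂P/∂x
u_g = −(1.6×10⁻³)/(−1.28×10⁻⁴ × 1.04) = 12.1 m/s;  v_g = (−0.46×10⁻³)/(−1.28×10⁻⁴ × 1.04) = 3.47 m/s
|V_g| = √(u_g² + v_g²) = 12.6 m/s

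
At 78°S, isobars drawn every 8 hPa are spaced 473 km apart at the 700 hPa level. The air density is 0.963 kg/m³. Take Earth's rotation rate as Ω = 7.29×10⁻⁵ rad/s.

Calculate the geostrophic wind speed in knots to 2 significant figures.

Coriolis parameter at 78°S:
f = 2Ω sin φ = 2 × 7.29×10⁻⁵ × sin 78° = 1.43×10⁻⁴ s⁻¹
Pressure gradient: |∂P/∂n| = 800 Pa / 473000 m = 1.69×10⁻³ Pa/m
Geostrophic balance (pressure-gradient force = Coriolis force):
V_g = (1/(fρ)) |∂P/∂n| = 1.69×10⁻³ / (1.43×10⁻⁴ × 0.963) = 12.3 m/s
Converting: 12.3 m/s × 1.944 = 24 knots

24 knots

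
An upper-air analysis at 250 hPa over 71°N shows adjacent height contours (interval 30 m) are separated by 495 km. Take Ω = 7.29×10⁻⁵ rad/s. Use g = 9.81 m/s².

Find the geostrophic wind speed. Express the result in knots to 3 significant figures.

Coriolis parameter at 71°N:
f = 2Ω sin φ = 2 × 7.29×10⁻⁵ × sin 71° = 1.38×10⁻⁴ s⁻¹
Height gradient: |∂Z/∂n| = 30 m / 495000 m = 6.06×10⁻⁵
On a pressure surface, geostrophic balance gives V_g = (g/f)|∂Z/∂n|:
V_g = 9.81 × 6.06×10⁻⁵ / 1.38×10⁻⁴ = 4.31 m/s
Converting: 4.31 m/s × 1.944 = 8.38 knots

8.38 knots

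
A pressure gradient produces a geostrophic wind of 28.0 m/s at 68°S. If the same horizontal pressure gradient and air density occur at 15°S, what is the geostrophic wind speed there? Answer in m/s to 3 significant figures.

With the same pressure gradient and density, V_g ∝ 1/f ∝ 1/sin φ.
V₂ = V₁ · sin φ₁ / sin φ₂ = 28.0 × sin 68° / sin 15°
V₂ = 28.0 × 0.9272/0.2588 = 100 m/s

100 m/s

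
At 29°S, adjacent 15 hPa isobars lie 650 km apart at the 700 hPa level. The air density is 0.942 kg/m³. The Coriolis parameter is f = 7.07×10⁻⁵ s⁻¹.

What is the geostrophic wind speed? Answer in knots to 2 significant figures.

67 knots

Pressure gradient: |∂P/∂n| = 1500 Pa / 650000 m = 2.31×10⁻³ Pa/m
Geostrophic balance (pressure-gradient force = Coriolis force):
V_g = (1/(fρ)) |∂P/∂n| = 2.31×10⁻³ / (7.07×10⁻⁵ × 0.942) = 34.7 m/s
Converting: 34.7 m/s × 1.944 = 67 knots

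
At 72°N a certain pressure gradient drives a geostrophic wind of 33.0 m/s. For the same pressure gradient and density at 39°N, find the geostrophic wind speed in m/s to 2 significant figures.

With the same pressure gradient and density, V_g ∝ 1/f ∝ 1/sin φ.
V₂ = V₁ · sin φ₁ / sin φ₂ = 33.0 × sin 72° / sin 39°
V₂ = 33.0 × 0.9511/0.6293 = 50 m/s

50 m/s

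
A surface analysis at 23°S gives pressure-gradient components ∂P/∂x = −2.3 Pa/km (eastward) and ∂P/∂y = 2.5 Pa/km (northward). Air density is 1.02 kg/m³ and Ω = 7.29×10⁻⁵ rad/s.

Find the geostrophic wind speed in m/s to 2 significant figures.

Coriolis parameter at 23°S:
f = 2Ω sin φ = 2 × 7.29×10⁻⁵ × sin 23° = 5.70×10⁻⁵ s⁻¹
In the Southern Hemisphere f is negative: f = −5.70×10⁻⁵ s⁻¹.
Component geostrophic relations (x east, y north):
u_g = −(1/(fρ)) ∂P/∂y,  v_g = (1/(fρ)) ∂P/∂x
u_g = −(2.5×10⁻³)/(−5.70×10⁻⁵ × 1.02) = 43.0 m/s;  v_g = (−2.3×10⁻³)/(−5.70×10⁻⁵ × 1.02) = 39.6 m/s
|V_g| = √(u_g² + v_g²) = 58.5 m/s

58 m/s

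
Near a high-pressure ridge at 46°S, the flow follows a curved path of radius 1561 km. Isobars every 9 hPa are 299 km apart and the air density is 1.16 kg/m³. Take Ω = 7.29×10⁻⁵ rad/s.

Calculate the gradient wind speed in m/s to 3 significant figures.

30.4 m/s

Coriolis parameter at 46°S:
f = 2Ω sin φ = 2 × 7.29×10⁻⁵ × sin 46° = 1.05×10⁻⁴ s⁻¹
Pressure gradient: |∂P/∂n| = 900 Pa / 299000 m = 3.01×10⁻³ Pa/m
Geostrophic speed: V_g = |∂P/∂n|/(fρ) = 3.01×10⁻³/(1.05×10⁻⁴ × 1.16) = 24.7 m/s
Around a high, pressure-gradient force acts outward with centrifugal, so Coriolis balances both:
fV = (1/ρ)|∂P/∂n| + V²/R  →  V² − fR·V + fR·V_g = 0
With fR = 1.05×10⁻⁴ × 1561×10³ m = 164 m/s:
V = [fR − √((fR)² − 4 fR V_g)]/2 = [164 − √(164² − 4×164×24.7)]/2 = 30.4 m/s
Supergeostrophic (V > V_g = 24.7 m/s), as expected around a high.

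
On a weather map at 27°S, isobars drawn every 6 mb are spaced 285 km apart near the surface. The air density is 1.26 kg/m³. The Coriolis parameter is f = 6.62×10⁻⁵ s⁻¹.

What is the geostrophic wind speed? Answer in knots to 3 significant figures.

49.1 knots

Pressure gradient: |∂P/∂n| = 600 Pa / 285000 m = 2.11×10⁻³ Pa/m
Geostrophic balance (pressure-gradient force = Coriolis force):
V_g = (1/(fρ)) |∂P/∂n| = 2.11×10⁻³ / (6.62×10⁻⁵ × 1.26) = 25.2 m/s
Converting: 25.2 m/s × 1.944 = 49.1 knots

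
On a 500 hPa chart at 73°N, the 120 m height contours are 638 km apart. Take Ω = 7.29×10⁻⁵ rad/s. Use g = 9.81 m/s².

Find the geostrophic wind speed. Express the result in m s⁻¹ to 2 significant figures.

Coriolis parameter at 73°N:
f = 2Ω sin φ = 2 × 7.29×10⁻⁵ × sin 73° = 1.39×10⁻⁴ s⁻¹
Height gradient: |∂Z/∂n| = 120 m / 638000 m = 1.88×10⁻⁴
On a pressure surface, geostrophic balance gives V_g = (g/f)|∂Z/∂n|:
V_g = 9.81 × 1.88×10⁻⁴ / 1.39×10⁻⁴ = 13.2 m/s

13 m s⁻¹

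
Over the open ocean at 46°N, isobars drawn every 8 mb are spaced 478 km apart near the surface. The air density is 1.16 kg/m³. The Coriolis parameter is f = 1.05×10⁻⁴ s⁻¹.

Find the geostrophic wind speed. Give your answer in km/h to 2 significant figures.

49 km/h

Pressure gradient: |∂P/∂n| = 800 Pa / 478000 m = 1.67×10⁻³ Pa/m
Geostrophic balance (pressure-gradient force = Coriolis force):
V_g = (1/(fρ)) |∂P/∂n| = 1.67×10⁻³ / (1.05×10⁻⁴ × 1.16) = 13.7 m/s
Converting: 13.7 m/s × 3.6 = 49 km/h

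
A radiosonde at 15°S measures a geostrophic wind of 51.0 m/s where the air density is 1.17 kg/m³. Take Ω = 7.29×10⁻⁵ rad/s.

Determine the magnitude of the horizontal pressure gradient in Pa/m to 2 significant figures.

2.3×10⁻³ Pa/m

Coriolis parameter at 15°S:
f = 2Ω sin φ = 2 × 7.29×10⁻⁵ × sin 15° = 3.77×10⁻⁵ s⁻¹
Geostrophic balance rearranged: |∂P/∂n| = f ρ V_g
|∂P/∂n| = 3.77×10⁻⁵ × 1.17 × 51.0 = 2.25×10⁻³ Pa/m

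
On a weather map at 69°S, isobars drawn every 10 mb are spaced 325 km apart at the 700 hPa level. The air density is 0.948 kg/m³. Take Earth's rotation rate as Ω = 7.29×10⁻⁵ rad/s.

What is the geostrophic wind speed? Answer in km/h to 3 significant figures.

85.8 km/h

Coriolis parameter at 69°S:
f = 2Ω sin φ = 2 × 7.29×10⁻⁵ × sin 69° = 1.36×10⁻⁴ s⁻¹
Pressure gradient: |∂P/∂n| = 1000 Pa / 325000 m = 3.08×10⁻³ Pa/m
Geostrophic balance (pressure-gradient force = Coriolis force):
V_g = (1/(fρ)) |∂P/∂n| = 3.08×10⁻³ / (1.36×10⁻⁴ × 0.948) = 23.8 m/s
Converting: 23.8 m/s × 3.6 = 85.8 km/h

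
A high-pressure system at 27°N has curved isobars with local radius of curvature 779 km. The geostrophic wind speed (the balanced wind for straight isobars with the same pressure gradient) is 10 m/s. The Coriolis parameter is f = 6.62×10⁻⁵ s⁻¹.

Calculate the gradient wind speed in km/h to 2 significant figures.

49 km/h

Around a high, pressure-gradient force acts outward with centrifugal, so Coriolis balances both:
fV = (1/ρ)|∂P/∂n| + V²/R  →  V² − fR·V + fR·V_g = 0
With fR = 6.62×10⁻⁵ × 779×10³ m = 51.6 m/s:
V = [fR − √((fR)² − 4 fR V_g)]/2 = [51.6 − √(51.6² − 4×51.6×10)]/2 = 13.6 m/s
Supergeostrophic (V > V_g = 10 m/s), as expected around a high.
Converting: 13.6 m/s × 3.6 = 49 km/h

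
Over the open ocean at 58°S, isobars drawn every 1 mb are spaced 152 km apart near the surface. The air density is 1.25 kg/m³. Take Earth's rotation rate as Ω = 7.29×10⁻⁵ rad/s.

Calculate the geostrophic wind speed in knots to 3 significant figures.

Coriolis parameter at 58°S:
f = 2Ω sin φ = 2 × 7.29×10⁻⁵ × sin 58° = 1.24×10⁻⁴ s⁻¹
Pressure gradient: |∂P/∂n| = 100 Pa / 152000 m = 6.58×10⁻⁴ Pa/m
Geostrophic balance (pressure-gradient force = Coriolis force):
V_g = (1/(fρ)) |∂P/∂n| = 6.58×10⁻⁴ / (1.24×10⁻⁴ × 1.25) = 4.26 m/s
Converting: 4.26 m/s × 1.944 = 8.27 knots

8.27 knots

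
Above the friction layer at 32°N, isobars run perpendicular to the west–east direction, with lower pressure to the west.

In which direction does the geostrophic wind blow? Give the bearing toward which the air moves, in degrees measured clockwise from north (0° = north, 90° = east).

000°

The pressure-gradient force points toward the west (bearing 270°).
Geostrophic balance: in the Northern Hemisphere the Coriolis force deflects motion to the right, so the geostrophic wind blows 90° to the right of the pressure-gradient force (low pressure on the left).
Rotating 270° by 90° clockwise gives 000° — the wind blows toward the north.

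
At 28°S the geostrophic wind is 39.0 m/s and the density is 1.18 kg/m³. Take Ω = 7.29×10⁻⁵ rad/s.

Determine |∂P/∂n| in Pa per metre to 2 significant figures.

3.2×10⁻³ Pa/m

Coriolis parameter at 28°S:
f = 2Ω sin φ = 2 × 7.29×10⁻⁵ × sin 28° = 6.84×10⁻⁵ s⁻¹
Geostrophic balance rearranged: |∂P/∂n| = f ρ V_g
|∂P/∂n| = 6.84×10⁻⁵ × 1.18 × 39.0 = 3.15×10⁻³ Pa/m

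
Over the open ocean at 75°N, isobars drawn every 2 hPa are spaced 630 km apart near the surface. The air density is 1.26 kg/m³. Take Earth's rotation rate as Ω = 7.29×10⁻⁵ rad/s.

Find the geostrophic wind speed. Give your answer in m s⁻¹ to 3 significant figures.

1.79 m s⁻¹

Coriolis parameter at 75°N:
f = 2Ω sin φ = 2 × 7.29×10⁻⁵ × sin 75° = 1.41×10⁻⁴ s⁻¹
Pressure gradient: |∂P/∂n| = 200 Pa / 630000 m = 3.17×10⁻⁴ Pa/m
Geostrophic balance (pressure-gradient force = Coriolis force):
V_g = (1/(fρ)) |∂P/∂n| = 3.17×10⁻⁴ / (1.41×10⁻⁴ × 1.26) = 1.79 m/s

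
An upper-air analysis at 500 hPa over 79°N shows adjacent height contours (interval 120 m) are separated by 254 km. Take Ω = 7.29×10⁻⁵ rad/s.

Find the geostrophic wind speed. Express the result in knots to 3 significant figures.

62.9 knots

Coriolis parameter at 79°N:
f = 2Ω sin φ = 2 × 7.29×10⁻⁵ × sin 79° = 1.43×10⁻⁴ s⁻¹
Height gradient: |∂Z/∂n| = 120 m / 254000 m = 4.72×10⁻⁴
On a pressure surface, geostrophic balance gives V_g = (g/f)|∂Z/∂n|:
V_g = 9.81 × 4.72×10⁻⁴ / 1.43×10⁻⁴ = 32.4 m/s
Converting: 32.4 m/s × 1.944 = 62.9 knots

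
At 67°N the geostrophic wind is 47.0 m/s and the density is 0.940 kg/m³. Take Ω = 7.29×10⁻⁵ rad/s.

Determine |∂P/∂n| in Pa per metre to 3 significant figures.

Coriolis parameter at 67°N:
f = 2Ω sin φ = 2 × 7.29×10⁻⁵ × sin 67° = 1.34×10⁻⁴ s⁻¹
Geostrophic balance rearranged: |∂P/∂n| = f ρ V_g
|∂P/∂n| = 1.34×10⁻⁴ × 0.940 × 47.0 = 5.93×10⁻³ Pa/m

5.93×10⁻³ Pa/m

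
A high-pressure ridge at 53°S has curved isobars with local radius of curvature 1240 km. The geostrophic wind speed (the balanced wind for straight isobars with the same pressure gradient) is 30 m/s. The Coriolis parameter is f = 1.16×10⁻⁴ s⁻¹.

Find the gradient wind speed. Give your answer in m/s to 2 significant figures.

43 m/s

Around a high, pressure-gradient force acts outward with centrifugal, so Coriolis balances both:
fV = (1/ρ)|∂P/∂n| + V²/R  →  V² − fR·V + fR·V_g = 0
With fR = 1.16×10⁻⁴ × 1240×10³ m = 144 m/s:
V = [fR − √((fR)² − 4 fR V_g)]/2 = [144 − √(144² − 4×144×30)]/2 = 42.6 m/s
Supergeostrophic (V > V_g = 30 m/s), as expected around a high.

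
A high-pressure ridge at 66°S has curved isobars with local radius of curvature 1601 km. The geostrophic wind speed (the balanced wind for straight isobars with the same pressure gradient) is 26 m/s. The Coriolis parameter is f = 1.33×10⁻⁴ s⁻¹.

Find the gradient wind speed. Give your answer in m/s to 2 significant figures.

Around a high, pressure-gradient force acts outward with centrifugal, so Coriolis balances both:
fV = (1/ρ)|∂P/∂n| + V²/R  →  V² − fR·V + fR·V_g = 0
With fR = 1.33×10⁻⁴ × 1601×10³ m = 213 m/s:
V = [fR − √((fR)² − 4 fR V_g)]/2 = [213 − √(213² − 4×213×26)]/2 = 30.3 m/s
Supergeostrophic (V > V_g = 26 m/s), as expected around a high.

30 m/s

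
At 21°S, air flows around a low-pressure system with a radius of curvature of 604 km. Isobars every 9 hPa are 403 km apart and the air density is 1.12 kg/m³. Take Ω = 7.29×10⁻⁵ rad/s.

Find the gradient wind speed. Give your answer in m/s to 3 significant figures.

22.3 m/s

Coriolis parameter at 21°S:
f = 2Ω sin φ = 2 × 7.29×10⁻⁵ × sin 21° = 5.23×10⁻⁵ s⁻¹
Pressure gradient: |∂P/∂n| = 900 Pa / 403000 m = 2.23×10⁻³ Pa/m
Geostrophic speed: V_g = |∂P/∂n|/(fρ) = 2.23×10⁻³/(5.23×10⁻⁵ × 1.12) = 38.2 m/s
Around a low, centrifugal force acts outward with Coriolis, so pressure-gradient force balances both:
(1/ρ)|∂P/∂n| = fV + V²/R  →  V² + fR·V − fR·V_g = 0
With fR = 5.23×10⁻⁵ × 604×10³ m = 31.6 m/s:
V = [−fR + √((fR)² + 4 fR V_g)]/2 = [−31.6 + √(31.6² + 4×31.6×38.2)]/2 = 22.3 m/s
Subgeostrophic (V < V_g = 38.2 m/s), as expected around a low.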